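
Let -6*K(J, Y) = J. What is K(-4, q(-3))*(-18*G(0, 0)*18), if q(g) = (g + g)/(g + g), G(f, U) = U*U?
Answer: 0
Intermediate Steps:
G(f, U) = U²
q(g) = 1 (q(g) = (2*g)/((2*g)) = (2*g)*(1/(2*g)) = 1)
K(J, Y) = -J/6
K(-4, q(-3))*(-18*G(0, 0)*18) = (-⅙*(-4))*(-18*0²*18) = 2*(-18*0*18)/3 = 2*(0*18)/3 = (⅔)*0 = 0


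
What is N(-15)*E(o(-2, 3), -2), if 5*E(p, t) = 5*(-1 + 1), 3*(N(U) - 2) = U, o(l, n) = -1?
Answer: 0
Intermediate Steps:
N(U) = 2 + U/3
E(p, t) = 0 (E(p, t) = (5*(-1 + 1))/5 = (5*0)/5 = (⅕)*0 = 0)
N(-15)*E(o(-2, 3), -2) = (2 + (⅓)*(-15))*0 = (2 - 5)*0 = -3*0 = 0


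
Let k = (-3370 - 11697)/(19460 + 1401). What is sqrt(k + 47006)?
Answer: 3*sqrt(2272868762471)/20861 ≈ 216.81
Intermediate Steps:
k = -15067/20861 ≈ -0.72226
sqrt(k + 47006) = sqrt(-15067/20861 + 47006) = sqrt(980577099/20861) = 3*sqrt(2272868762471)/20861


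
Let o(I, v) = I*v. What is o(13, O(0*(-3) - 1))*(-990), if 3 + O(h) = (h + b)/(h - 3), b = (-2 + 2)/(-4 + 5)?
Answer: 70785/2 ≈ 35393.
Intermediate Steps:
b = 0 (b = 0/1 = 0*1 = 0)
O(h) = -3 + h/(-3 + h) (O(h) = -3 + (h + 0)/(h - 3) = -3 + h/(-3 + h))
o(13, O(0*(-3) - 1))*(-990) = (13*((9 - 2*(0*(-3) - 1))/(-3 + (0*(-3) - 1))))*(-990) = (13*((9 - 2*(0 - 1))/(-3 + (0 - 1))))*(-990) = (13*((9 - 2*(-1))/(-3 - 1)))*(-990) = (13*((9 + 2)/(-4)))*(-990) = (13*(-¼*11))*(-990) = (13*(-11/4))*(-990) = -143/4*(-990) = 70785/2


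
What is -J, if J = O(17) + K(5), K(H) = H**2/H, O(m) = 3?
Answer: -8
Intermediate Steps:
K(H) = H
J = 8 (J = 3 + 5 = 8)
-J = -1*8 = -8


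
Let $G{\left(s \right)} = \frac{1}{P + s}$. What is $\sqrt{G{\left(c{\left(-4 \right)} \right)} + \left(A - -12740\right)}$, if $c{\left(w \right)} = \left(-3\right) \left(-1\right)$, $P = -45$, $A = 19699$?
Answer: $\frac{\sqrt{57222354}}{42} \approx 180.11$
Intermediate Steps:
$c{\left(w \right)} = 3$
$G{\left(s \right)} = \frac{1}{-45 + s}$
$\sqrt{G{\left(c{\left(-4 \right)} \right)} + \left(A - -12740\right)} = \sqrt{\frac{1}{-45 + 3} + \left(19699 - -12740\right)} = \sqrt{\frac{1}{-42} + \left(19699 + 12740\right)} = \sqrt{- \frac{1}{42} + 32439} = \sqrt{\frac{1362437}{42}} = \frac{\sqrt{57222354}}{42}$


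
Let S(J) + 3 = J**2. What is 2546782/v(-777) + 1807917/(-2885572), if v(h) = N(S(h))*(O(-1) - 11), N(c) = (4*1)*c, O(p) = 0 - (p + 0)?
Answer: -6376047847373/8710474206360 ≈ -0.73200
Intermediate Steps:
O(p) = -p (O(p) = 0 - p = -p)
S(J) = -3 + J**2
N(c) = 4*c
v(h) = 120 - 40*h**2 (v(h) = (4*(-3 + h**2))*(-1*(-1) - 11) = (-12 + 4*h**2)*(1 - 11) = (-12 + 4*h**2)*(-10) = 120 - 40*h**2)
2546782/v(-777) + 1807917/(-2885572) = 2546782/(120 - 40*(-777)**2) + 1807917/(-2885572) = 2546782/(120 - 40*603729) + 1807917*(-1/2885572) = 2546782/(120 - 24149160) - 1807917/2885572 = 2546782/(-24149040) - 1807917/2885572 = 2546782*(-1/24149040) - 1807917/2885572 = -1273391/12074520 - 1807917/2885572 = -6376047847373/8710474206360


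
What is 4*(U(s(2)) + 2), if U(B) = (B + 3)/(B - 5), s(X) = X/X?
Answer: 4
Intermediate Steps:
s(X) = 1
U(B) = (3 + B)/(-5 + B)
4*(U(s(2)) + 2) = 4*((3 + 1)/(-5 + 1) + 2) = 4*(4/(-4) + 2) = 4*(-1/4*4 + 2) = 4*(-1 + 2) = 4*1 = 4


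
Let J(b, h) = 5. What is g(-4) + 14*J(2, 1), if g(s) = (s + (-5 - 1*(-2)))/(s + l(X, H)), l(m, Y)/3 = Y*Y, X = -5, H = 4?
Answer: 3073/44 ≈ 69.841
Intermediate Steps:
l(m, Y) = 3*Y**2 (l(m, Y) = 3*(Y*Y) = 3*Y**2)
g(s) = (-3 + s)/(48 + s) (g(s) = (s + (-5 - 1*(-2)))/(s + 3*4**2) = (s + (-5 + 2))/(s + 3*16) = (s - 3)/(s + 48) = (-3 + s)/(48 + s))
g(-4) + 14*J(2, 1) = (-3 - 4)/(48 - 4) + 14*5 = -7/44 + 70 = 3073/44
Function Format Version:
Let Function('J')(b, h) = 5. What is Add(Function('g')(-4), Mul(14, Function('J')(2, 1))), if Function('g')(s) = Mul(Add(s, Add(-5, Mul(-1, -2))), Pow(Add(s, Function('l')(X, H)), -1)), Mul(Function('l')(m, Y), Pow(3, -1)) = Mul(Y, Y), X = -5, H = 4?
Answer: Rational(3073, 44) ≈ 69.841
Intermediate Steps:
Function('l')(m, Y) = Mul(3, Pow(Y, 2)) (Function('l')(m, Y) = Mul(3, Mul(Y, Y)) = Mul(3, Pow(Y, 2)))
Function('g')(s) = Mul(Pow(Add(48, s), -1), Add(-3, s)) (Function('g')(s) = Mul(Add(s, Add(-5, Mul(-1, -2))), Pow(Add(s, Mul(3, Pow(4, 2))), -1)) = Mul(Add(s, Add(-5, 2)), Pow(Add(s, Mul(3, 16)), -1)) = Mul(Add(s, -3), Pow(Add(s, 48), -1)) = Mul(Add(-3, s), Pow(Add(48, s), -1)) = Mul(Pow(Add(48, s), -1), Add(-3, s)))
Add(Function('g')(-4), Mul(14, Function('J')(2, 1))) = Add(Mul(Pow(Add(48, -4), -1), Add(-3, -4)), Mul(14, 5)) = Add(Mul(Pow(44, -1), -7), 70) = Add(Mul(Rational(1, 44), -7), 70) = Add(Rational(-7, 44), 70) = Rational(3073, 44)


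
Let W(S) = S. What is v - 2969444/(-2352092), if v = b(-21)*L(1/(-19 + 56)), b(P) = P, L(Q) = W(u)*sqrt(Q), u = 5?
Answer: 742361/588023 - 105*sqrt(37)/37 ≈ -15.999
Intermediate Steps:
L(Q) = 5*sqrt(Q)
v = -105*sqrt(37)/37 (v = -105*sqrt(1/(-19 + 56)) = -105*sqrt(1/37) = -105*sqrt(37)/37 ≈ -17.262)
v - 2969444/(-2352092) = -105*sqrt(37)/37 - 2969444/(-2352092) = -105*sqrt(37)/37 - 2969444*(-1/2352092) = -105*sqrt(37)/37 + 742361/588023 = 742361/588023 - 105*sqrt(37)/37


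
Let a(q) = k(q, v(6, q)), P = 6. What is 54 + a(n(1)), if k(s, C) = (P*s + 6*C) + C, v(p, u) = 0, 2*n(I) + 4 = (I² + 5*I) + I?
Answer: 63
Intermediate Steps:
n(I) = -2 + I²/2 + 3*I (n(I) = -2 + ((I² + 5*I) + I)/2 = -2 + (I² + 6*I)/2 = -2 + (I²/2 + 3*I) = -2 + I²/2 + 3*I)
k(s, C) = 6*s + 7*C (k(s, C) = (6*s + 6*C) + C = (6*C + 6*s) + C = 6*s + 7*C)
a(q) = 6*q (a(q) = 6*q + 7*0 = 6*q + 0 = 6*q)
54 + a(n(1)) = 54 + 6*(-2 + (½)*1² + 3*1) = 54 + 6*(-2 + (½)*1 + 3) = 54 + 6*(-2 + ½ + 3) = 54 + 6*(3/2) = 54 + 9 = 63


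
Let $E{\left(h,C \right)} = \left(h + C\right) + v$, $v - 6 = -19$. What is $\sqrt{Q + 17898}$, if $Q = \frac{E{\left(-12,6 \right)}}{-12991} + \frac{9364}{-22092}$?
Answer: $\frac{4 \sqrt{5758502018494552635}}{71749293} \approx 133.78$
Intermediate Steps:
$v = -13$ ($v = 6 - 19 = -13$)
$E{\left(h,C \right)} = -13 + C + h$ ($E{\left(h,C \right)} = \left(h + C\right) - 13 = \left(C + h\right) - 13 = -13 + C + h$)
$Q = - \frac{30306994}{71749293}$ ($Q = \frac{-13 + 6 - 12}{-12991} + \frac{9364}{-22092} = \left(-19\right) \left(- \frac{1}{12991}\right) + 9364 \left(- \frac{1}{22092}\right) = \frac{19}{12991} - \frac{2341}{5523} = - \frac{30306994}{71749293} \approx -0.4224$)
$\sqrt{Q + 17898} = \sqrt{- \frac{30306994}{71749293} + 17898} = \sqrt{\frac{1284138539120}{71749293}} = \frac{4 \sqrt{5758502018494552635}}{71749293}$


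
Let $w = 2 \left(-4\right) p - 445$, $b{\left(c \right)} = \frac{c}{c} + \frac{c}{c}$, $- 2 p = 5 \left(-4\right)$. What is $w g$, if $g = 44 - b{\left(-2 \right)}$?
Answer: $-22050$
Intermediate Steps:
$p = 10$ ($p = - \frac{5 \left(-4\right)}{2} = \left(- \frac{1}{2}\right) \left(-20\right) = 10$)
$b{\left(c \right)} = 2$ ($b{\left(c \right)} = 1 + 1 = 2$)
$g = 42$ ($g = 44 - 2 = 42$)
$w = -525$ ($w = 2 \left(-4\right) 10 - 445 = \left(-8\right) 10 - 445 = -80 - 445 = -525$)
$w g = \left(-525\right) 42 = -22050$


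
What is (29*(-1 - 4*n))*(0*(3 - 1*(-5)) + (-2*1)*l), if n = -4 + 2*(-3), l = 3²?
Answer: -20358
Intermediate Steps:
l = 9
n = -10 (n = -4 - 6 = -10)
(29*(-1 - 4*n))*(0*(3 - 1*(-5)) + (-2*1)*l) = (29*(-1 - 4*(-10)))*(0*(3 - 1*(-5)) - 2*1*9) = (29*(-1 + 40))*(0*(3 + 5) - 2*9) = (29*39)*(0*8 - 18) = 1131*(0 - 18) = 1131*(-18) = -20358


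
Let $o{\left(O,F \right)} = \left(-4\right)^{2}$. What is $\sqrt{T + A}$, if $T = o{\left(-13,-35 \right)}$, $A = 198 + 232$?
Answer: $\sqrt{446} \approx 21.119$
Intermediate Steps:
$A = 430$
$o{\left(O,F \right)} = 16$
$T = 16$
$\sqrt{T + A} = \sqrt{16 + 430} = \sqrt{446}$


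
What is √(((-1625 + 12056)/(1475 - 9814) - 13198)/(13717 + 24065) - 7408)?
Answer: I*√81710295223939356514/105021366 ≈ 86.072*I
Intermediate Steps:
√(((-1625 + 12056)/(1475 - 9814) - 13198)/(13717 + 24065) - 7408) = √((10431/(-8339) - 13198)/37782 - 7408) = √((10431*(-1/8339) - 13198)*(1/37782) - 7408) = √((-10431/8339 - 13198)*(1/37782) - 7408) = √(-110068553/8339*1/37782 - 7408) = √(-110068553/315064098 - 7408) = √(-2334104906537/315064098) = I*√81710295223939356514/105021366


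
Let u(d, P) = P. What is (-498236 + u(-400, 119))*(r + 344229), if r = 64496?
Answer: -203592870825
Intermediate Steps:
(-498236 + u(-400, 119))*(r + 344229) = (-498236 + 119)*(64496 + 344229) = -498117*408725 = -203592870825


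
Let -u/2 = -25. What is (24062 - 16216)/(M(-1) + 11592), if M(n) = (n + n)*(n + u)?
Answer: 3923/5747 ≈ 0.68262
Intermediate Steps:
u = 50 (u = -2*(-25) = 50)
M(n) = 2*n*(50 + n) (M(n) = (n + n)*(n + 50) = (2*n)*(50 + n) = 2*n*(50 + n))
(24062 - 16216)/(M(-1) + 11592) = (24062 - 16216)/(2*(-1)*(50 - 1) + 11592) = 7846/(2*(-1)*49 + 11592) = 7846/(-98 + 11592) = 7846/11494 = 7846*(1/11494) = 3923/5747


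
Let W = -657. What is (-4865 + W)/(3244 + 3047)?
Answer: -5522/6291 ≈ -0.87776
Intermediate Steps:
(-4865 + W)/(3244 + 3047) = (-4865 - 657)/(3244 + 3047) = -5522/6291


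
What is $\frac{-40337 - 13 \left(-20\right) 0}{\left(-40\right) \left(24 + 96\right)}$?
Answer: $\frac{40337}{4800} \approx 8.4035$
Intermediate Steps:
$\frac{-40337 - 13 \left(-20\right) 0}{\left(-40\right) \left(24 + 96\right)} = \frac{-40337 - \left(-260\right) 0}{\left(-40\right) 120} = \frac{-40337 - 0}{-4800} = \left(-40337 + 0\right) \left(- \frac{1}{4800}\right) = \left(-40337\right) \left(- \frac{1}{4800}\right) = \frac{40337}{4800}$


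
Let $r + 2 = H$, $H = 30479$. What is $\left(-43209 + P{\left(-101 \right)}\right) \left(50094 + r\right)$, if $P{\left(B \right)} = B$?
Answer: $-3489530010$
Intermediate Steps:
$r = 30477$ ($r = -2 + 30479 = 30477$)
$\left(-43209 + P{\left(-101 \right)}\right) \left(50094 + r\right) = \left(-43209 - 101\right) \left(50094 + 30477\right) = \left(-43310\right) 80571 = -3489530010$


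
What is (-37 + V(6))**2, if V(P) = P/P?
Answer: 1296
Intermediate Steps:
V(P) = 1
(-37 + V(6))**2 = (-37 + 1)**2 = (-36)**2 = 1296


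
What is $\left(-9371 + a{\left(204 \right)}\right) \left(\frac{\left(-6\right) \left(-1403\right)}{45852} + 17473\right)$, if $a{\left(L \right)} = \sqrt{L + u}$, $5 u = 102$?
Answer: $- \frac{1251310276599}{7642} + \frac{133530069 \sqrt{5610}}{38210} \approx -1.6348 \cdot 10^{8}$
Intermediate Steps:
$u = \frac{102}{5}$ ($u = \frac{1}{5} \cdot 102 = \frac{102}{5} \approx 20.4$)
$a{\left(L \right)} = \sqrt{\frac{102}{5} + L}$ ($a{\left(L \right)} = \sqrt{L + \frac{102}{5}} = \sqrt{\frac{102}{5} + L}$)
$\left(-9371 + a{\left(204 \right)}\right) \left(\frac{\left(-6\right) \left(-1403\right)}{45852} + 17473\right) = \left(-9371 + \frac{\sqrt{510 + 25 \cdot 204}}{5}\right) \left(\frac{\left(-6\right) \left(-1403\right)}{45852} + 17473\right) = \left(-9371 + \frac{\sqrt{510 + 5100}}{5}\right) \left(8418 \cdot \frac{1}{45852} + 17473\right) = \left(-9371 + \frac{\sqrt{5610}}{5}\right) \left(\frac{1403}{7642} + 17473\right) = \left(-9371 + \frac{\sqrt{5610}}{5}\right) \frac{133530069}{7642} = - \frac{1251310276599}{7642} + \frac{133530069 \sqrt{5610}}{38210}$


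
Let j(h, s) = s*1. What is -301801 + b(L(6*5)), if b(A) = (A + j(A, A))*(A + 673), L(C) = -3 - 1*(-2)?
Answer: -303145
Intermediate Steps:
L(C) = -1 (L(C) = -3 + 2 = -1)
j(h, s) = s
b(A) = 2*A*(673 + A) (b(A) = (A + A)*(A + 673) = (2*A)*(673 + A) = 2*A*(673 + A))
-301801 + b(L(6*5)) = -301801 + 2*(-1)*(673 - 1) = -301801 + 2*(-1)*672 = -301801 - 1344 = -303145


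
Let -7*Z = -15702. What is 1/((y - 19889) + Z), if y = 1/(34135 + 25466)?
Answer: -417207/7361975114 ≈ -5.6671e-5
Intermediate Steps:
Z = 15702/7 (Z = -⅐*(-15702) = 15702/7 ≈ 2243.1)
y = 1/59601 ≈ 1.6778e-5
1/((y - 19889) + Z) = 1/((1/59601 - 19889) + 15702/7) = 1/(-1185404288/59601 + 15702/7) = 1/(-7361975114/417207) = -417207/7361975114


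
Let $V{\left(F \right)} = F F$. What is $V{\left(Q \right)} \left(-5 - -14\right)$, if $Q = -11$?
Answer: $1089$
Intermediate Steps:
$V{\left(F \right)} = F^{2}$
$V{\left(Q \right)} \left(-5 - -14\right) = \left(-11\right)^{2} \left(-5 - -14\right) = 121 \left(-5 + 14\right) = 121 \cdot 9 = 1089$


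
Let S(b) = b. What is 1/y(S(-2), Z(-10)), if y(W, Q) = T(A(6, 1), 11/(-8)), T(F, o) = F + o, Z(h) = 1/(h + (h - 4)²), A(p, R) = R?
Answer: -8/3 ≈ -2.6667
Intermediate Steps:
Z(h) = 1/(h + (-4 + h)²)
y(W, Q) = -3/8 (y(W, Q) = 1 + 11/(-8) = 1 + 11*(-⅛) = 1 - 11/8 = -3/8)
1/y(S(-2), Z(-10)) = 1/(-3/8) = -8/3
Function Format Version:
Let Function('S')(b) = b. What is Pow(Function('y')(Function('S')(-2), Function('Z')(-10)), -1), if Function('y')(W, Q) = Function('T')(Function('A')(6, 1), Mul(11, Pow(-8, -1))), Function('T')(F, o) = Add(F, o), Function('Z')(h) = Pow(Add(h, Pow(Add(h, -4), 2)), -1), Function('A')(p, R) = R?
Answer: Rational(-8, 3) ≈ -2.6667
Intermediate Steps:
Function('Z')(h) = Pow(Add(h, Pow(Add(-4, h), 2)), -1)
Function('y')(W, Q) = Rational(-3, 8) (Function('y')(W, Q) = Add(1, Mul(11, Pow(-8, -1))) = Add(1, Mul(11, Rational(-1, 8))) = Add(1, Rational(-11, 8)) = Rational(-3, 8))
Pow(Function('y')(Function('S')(-2), Function('Z')(-10)), -1) = Pow(Rational(-3, 8), -1) = Rational(-8, 3)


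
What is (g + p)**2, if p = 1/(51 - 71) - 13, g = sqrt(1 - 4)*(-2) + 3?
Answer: 35601/400 + 201*I*sqrt(3)/5 ≈ 89.002 + 69.628*I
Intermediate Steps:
g = 3 - 2*I*sqrt(3) (g = sqrt(-3)*(-2) + 3 = (I*sqrt(3))*(-2) + 3 = -2*I*sqrt(3) + 3 = 3 - 2*I*sqrt(3) ≈ 3.0 - 3.4641*I)
p = -261/20 (p = 1/(-20) - 13 = -1/20 - 13 = -261/20 ≈ -13.050)
(g + p)**2 = ((3 - 2*I*sqrt(3)) - 261/20)**2 = (-201/20 - 2*I*sqrt(3))**2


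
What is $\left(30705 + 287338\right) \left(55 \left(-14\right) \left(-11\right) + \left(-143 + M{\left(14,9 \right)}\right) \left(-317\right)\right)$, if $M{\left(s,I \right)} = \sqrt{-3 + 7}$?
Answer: $16909392181$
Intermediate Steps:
$M{\left(s,I \right)} = 2$ ($M{\left(s,I \right)} = \sqrt{4} = 2$)
$\left(30705 + 287338\right) \left(55 \left(-14\right) \left(-11\right) + \left(-143 + M{\left(14,9 \right)}\right) \left(-317\right)\right) = \left(30705 + 287338\right) \left(55 \left(-14\right) \left(-11\right) + \left(-143 + 2\right) \left(-317\right)\right) = 318043 \left(\left(-770\right) \left(-11\right) - -44697\right) = 318043 \left(8470 + 44697\right) = 318043 \cdot 53167 = 16909392181$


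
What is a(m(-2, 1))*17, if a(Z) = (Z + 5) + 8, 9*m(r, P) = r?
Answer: 1955/9 ≈ 217.22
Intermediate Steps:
m(r, P) = r/9
a(Z) = 13 + Z (a(Z) = (5 + Z) + 8 = 13 + Z)
a(m(-2, 1))*17 = (13 + (⅑)*(-2))*17 = (13 - 2/9)*17 = (115/9)*17 = 1955/9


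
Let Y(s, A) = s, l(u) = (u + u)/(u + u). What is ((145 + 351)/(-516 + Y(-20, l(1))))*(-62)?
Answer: 3844/67 ≈ 57.373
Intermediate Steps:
l(u) = 1 (l(u) = (2*u)/((2*u)) = (2*u)*(1/(2*u)) = 1)
((145 + 351)/(-516 + Y(-20, l(1))))*(-62) = ((145 + 351)/(-516 - 20))*(-62) = (496/(-536))*(-62) = (496*(-1/536))*(-62) = -62/67*(-62) = 3844/67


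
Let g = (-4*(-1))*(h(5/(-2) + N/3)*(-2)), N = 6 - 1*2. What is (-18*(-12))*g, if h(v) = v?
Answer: 2016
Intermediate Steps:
N = 4 (N = 6 - 2 = 4)
g = 28/3 (g = (-4*(-1))*((5/(-2) + 4/3)*(-2)) = 4*((5*(-1/2) + 4*(1/3))*(-2)) = 4*((-5/2 + 4/3)*(-2)) = 4*(-7/6*(-2)) = 4*(7/3) = 28/3 ≈ 9.3333)
(-18*(-12))*g = -18*(-12)*(28/3) = 216*(28/3) = 2016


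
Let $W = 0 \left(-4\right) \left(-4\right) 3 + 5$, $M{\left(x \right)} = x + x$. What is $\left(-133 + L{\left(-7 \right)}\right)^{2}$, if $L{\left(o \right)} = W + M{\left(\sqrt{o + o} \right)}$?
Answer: $16328 - 512 i \sqrt{14} \approx 16328.0 - 1915.7 i$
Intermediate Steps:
$M{\left(x \right)} = 2 x$
$W = 5$ ($W = 0 \cdot 16 \cdot 3 + 5 = 0 \cdot 48 + 5 = 0 + 5 = 5$)
$L{\left(o \right)} = 5 + 2 \sqrt{2} \sqrt{o}$ ($L{\left(o \right)} = 5 + 2 \sqrt{o + o} = 5 + 2 \sqrt{2 o} = 5 + 2 \sqrt{2} \sqrt{o}$)
$\left(-133 + L{\left(-7 \right)}\right)^{2} = \left(-133 + \left(5 + 2 \sqrt{2} \sqrt{-7}\right)\right)^{2} = \left(-133 + \left(5 + 2 \sqrt{2} i \sqrt{7}\right)\right)^{2} = \left(-133 + \left(5 + 2 i \sqrt{14}\right)\right)^{2} = \left(-128 + 2 i \sqrt{14}\right)^{2}$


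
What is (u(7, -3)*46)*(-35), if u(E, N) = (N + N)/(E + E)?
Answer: 690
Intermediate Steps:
u(E, N) = N/E (u(E, N) = (2*N)/((2*E)) = (2*N)*(1/(2*E)) = N/E)
(u(7, -3)*46)*(-35) = (-3/7*46)*(-35) = (-3*1/7*46)*(-35) = -3/7*46*(-35) = -138/7*(-35) = 690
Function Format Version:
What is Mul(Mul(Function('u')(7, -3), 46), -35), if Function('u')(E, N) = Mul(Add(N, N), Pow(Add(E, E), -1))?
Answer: 690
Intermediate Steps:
Function('u')(E, N) = Mul(N, Pow(E, -1)) (Function('u')(E, N) = Mul(Mul(2, N), Pow(Mul(2, E), -1)) = Mul(Mul(2, N), Mul(Rational(1, 2), Pow(E, -1))) = Mul(N, Pow(E, -1)))
Mul(Mul(Function('u')(7, -3), 46), -35) = Mul(Mul(Mul(-3, Pow(7, -1)), 46), -35) = Mul(Mul(Mul(-3, Rational(1, 7)), 46), -35) = Mul(Mul(Rational(-3, 7), 46), -35) = Mul(Rational(-138, 7), -35) = 690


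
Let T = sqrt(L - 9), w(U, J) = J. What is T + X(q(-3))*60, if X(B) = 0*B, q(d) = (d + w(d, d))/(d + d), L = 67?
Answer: sqrt(58) ≈ 7.6158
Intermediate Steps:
q(d) = 1 (q(d) = (d + d)/(d + d) = (2*d)/((2*d)) = (2*d)*(1/(2*d)) = 1)
X(B) = 0
T = sqrt(58) (T = sqrt(67 - 9) = sqrt(58) ≈ 7.6158)
T + X(q(-3))*60 = sqrt(58) + 0*60 = sqrt(58) + 0 = sqrt(58)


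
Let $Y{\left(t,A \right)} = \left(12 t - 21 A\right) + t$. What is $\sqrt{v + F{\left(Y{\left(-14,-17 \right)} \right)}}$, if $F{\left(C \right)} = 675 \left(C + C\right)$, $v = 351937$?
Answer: $\sqrt{588187} \approx 766.93$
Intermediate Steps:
$Y{\left(t,A \right)} = - 21 A + 13 t$ ($Y{\left(t,A \right)} = \left(- 21 A + 12 t\right) + t = - 21 A + 13 t$)
$F{\left(C \right)} = 1350 C$ ($F{\left(C \right)} = 675 \cdot 2 C = 1350 C$)
$\sqrt{v + F{\left(Y{\left(-14,-17 \right)} \right)}} = \sqrt{351937 + 1350 \left(\left(-21\right) \left(-17\right) + 13 \left(-14\right)\right)} = \sqrt{351937 + 1350 \left(357 - 182\right)} = \sqrt{351937 + 1350 \cdot 175} = \sqrt{351937 + 236250} = \sqrt{588187}$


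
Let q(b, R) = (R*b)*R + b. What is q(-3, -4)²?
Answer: 2601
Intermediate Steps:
q(b, R) = b + b*R² (q(b, R) = b*R² + b = b + b*R²)
q(-3, -4)² = (-3*(1 + (-4)²))² = (-3*(1 + 16))² = (-3*17)² = (-51)² = 2601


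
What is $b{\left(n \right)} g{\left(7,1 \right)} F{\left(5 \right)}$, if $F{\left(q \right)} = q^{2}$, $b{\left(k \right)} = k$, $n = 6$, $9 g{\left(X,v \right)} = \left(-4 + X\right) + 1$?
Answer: $\frac{200}{3} \approx 66.667$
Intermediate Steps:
$g{\left(X,v \right)} = - \frac{1}{3} + \frac{X}{9}$ ($g{\left(X,v \right)} = \frac{\left(-4 + X\right) + 1}{9} = \frac{-3 + X}{9} = - \frac{1}{3} + \frac{X}{9}$)
$b{\left(n \right)} g{\left(7,1 \right)} F{\left(5 \right)} = 6 \left(- \frac{1}{3} + \frac{1}{9} \cdot 7\right) 5^{2} = 6 \left(- \frac{1}{3} + \frac{7}{9}\right) 25 = 6 \cdot \frac{4}{9} \cdot 25 = \frac{8}{3} \cdot 25 = \frac{200}{3}$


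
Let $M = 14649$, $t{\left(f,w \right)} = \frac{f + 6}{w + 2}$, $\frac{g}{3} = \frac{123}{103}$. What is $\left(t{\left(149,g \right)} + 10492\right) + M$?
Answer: $\frac{2894408}{115} \approx 25169.0$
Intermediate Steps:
$g = \frac{369}{103}$ ($g = 3 \cdot \frac{123}{103} = \frac{369}{103} \approx 3.5825$)
$t{\left(f,w \right)} = \frac{6 + f}{2 + w}$
$\left(t{\left(149,g \right)} + 10492\right) + M = \left(\frac{6 + 149}{2 + \frac{369}{103}} + 10492\right) + 14649 = \left(\frac{1}{\frac{575}{103}} \cdot 155 + 10492\right) + 14649 = \left(\frac{103}{575} \cdot 155 + 10492\right) + 14649 = \left(\frac{3193}{115} + 10492\right) + 14649 = \frac{1209773}{115} + 14649 = \frac{2894408}{115}$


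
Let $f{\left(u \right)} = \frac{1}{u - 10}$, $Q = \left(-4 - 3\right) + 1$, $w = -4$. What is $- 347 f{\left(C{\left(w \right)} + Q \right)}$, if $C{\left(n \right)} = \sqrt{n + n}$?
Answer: $\frac{694}{33} + \frac{347 i \sqrt{2}}{132} \approx 21.03 + 3.7177 i$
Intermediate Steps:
$C{\left(n \right)} = \sqrt{2} \sqrt{n}$ ($C{\left(n \right)} = \sqrt{2 n} = \sqrt{2} \sqrt{n}$)
$Q = -6$ ($Q = -7 + 1 = -6$)
$f{\left(u \right)} = \frac{1}{-10 + u}$
$- 347 f{\left(C{\left(w \right)} + Q \right)} = - \frac{347}{-10 - \left(6 - \sqrt{2} \sqrt{-4}\right)} = - \frac{347}{-10 - \left(6 - \sqrt{2} \cdot 2 i\right)} = - \frac{347}{-10 - \left(6 - 2 i \sqrt{2}\right)} = - \frac{347}{-16 + 2 i \sqrt{2}}$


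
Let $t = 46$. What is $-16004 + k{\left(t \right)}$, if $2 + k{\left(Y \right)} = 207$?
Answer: $-15799$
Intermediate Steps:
$k{\left(Y \right)} = 205$ ($k{\left(Y \right)} = -2 + 207 = 205$)
$-16004 + k{\left(t \right)} = -16004 + 205 = -15799$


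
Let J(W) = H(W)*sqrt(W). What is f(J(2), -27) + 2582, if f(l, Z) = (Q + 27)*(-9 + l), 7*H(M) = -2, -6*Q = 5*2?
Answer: 2354 - 152*sqrt(2)/21 ≈ 2343.8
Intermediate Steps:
Q = -5/3 (Q = -5*2/6 = -1/6*10 = -5/3 ≈ -1.6667)
H(M) = -2/7 (H(M) = (1/7)*(-2) = -2/7)
J(W) = -2*sqrt(W)/7
f(l, Z) = -228 + 76*l/3 (f(l, Z) = (-5/3 + 27)*(-9 + l) = 76*(-9 + l)/3 = -228 + 76*l/3)
f(J(2), -27) + 2582 = (-228 + 76*(-2*sqrt(2)/7)/3) + 2582 = (-228 - 152*sqrt(2)/21) + 2582 = 2354 - 152*sqrt(2)/21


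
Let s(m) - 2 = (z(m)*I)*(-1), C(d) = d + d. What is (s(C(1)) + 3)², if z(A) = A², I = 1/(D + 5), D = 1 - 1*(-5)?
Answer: 2601/121 ≈ 21.496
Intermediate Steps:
D = 6 (D = 1 + 5 = 6)
I = 1/11 (I = 1/(6 + 5) = 1/11 ≈ 0.090909)
C(d) = 2*d
s(m) = 2 - m²/11 (s(m) = 2 + (m²*(1/11))*(-1) = 2 + (m²/11)*(-1) = 2 - m²/11)
(s(C(1)) + 3)² = ((2 - (2*1)²/11) + 3)² = ((2 - 1/11*2²) + 3)² = ((2 - 1/11*4) + 3)² = ((2 - 4/11) + 3)² = (18/11 + 3)² = (51/11)² = 2601/121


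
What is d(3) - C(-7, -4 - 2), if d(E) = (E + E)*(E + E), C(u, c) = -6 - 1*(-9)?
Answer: 33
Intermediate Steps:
C(u, c) = 3 (C(u, c) = -6 + 9 = 3)
d(E) = 4*E² (d(E) = (2*E)*(2*E) = 4*E²)
d(3) - C(-7, -4 - 2) = 4*3² - 1*3 = 4*9 - 3 = 36 - 3 = 33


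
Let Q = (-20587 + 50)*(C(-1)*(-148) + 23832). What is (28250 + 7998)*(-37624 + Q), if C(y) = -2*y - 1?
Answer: -17632329663136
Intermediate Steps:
C(y) = -1 - 2*y
Q = -486398308 (Q = (-20587 + 50)*((-1 - 2*(-1))*(-148) + 23832) = -20537*((-1 + 2)*(-148) + 23832) = -20537*(1*(-148) + 23832) = -20537*(-148 + 23832) = -20537*23684 = -486398308)
(28250 + 7998)*(-37624 + Q) = (28250 + 7998)*(-37624 - 486398308) = 36248*(-486435932) = -17632329663136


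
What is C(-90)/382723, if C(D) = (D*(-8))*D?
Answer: -64800/382723 ≈ -0.16931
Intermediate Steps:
C(D) = -8*D² (C(D) = (-8*D)*D = -8*D²)
C(-90)/382723 = -8*(-90)²/382723 = -8*8100*(1/382723) = -64800*1/382723 = -64800/382723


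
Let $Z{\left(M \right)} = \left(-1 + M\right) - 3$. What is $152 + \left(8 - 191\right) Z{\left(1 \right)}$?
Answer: $701$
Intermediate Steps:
$Z{\left(M \right)} = -4 + M$
$152 + \left(8 - 191\right) Z{\left(1 \right)} = 152 + \left(8 - 191\right) \left(-4 + 1\right) = 152 + \left(8 - 191\right) \left(-3\right) = 152 - -549 = 152 + 549 = 701$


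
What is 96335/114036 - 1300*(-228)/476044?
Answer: 19914992285/13571538396 ≈ 1.4674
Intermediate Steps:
96335/114036 - 1300*(-228)/476044 = 96335*(1/114036) + 296400*(1/476044) = 96335/114036 + 74100/119011 = 19914992285/13571538396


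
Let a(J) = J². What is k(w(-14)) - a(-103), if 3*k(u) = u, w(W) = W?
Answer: -31841/3 ≈ -10614.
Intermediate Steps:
k(u) = u/3
k(w(-14)) - a(-103) = (⅓)*(-14) - 1*(-103)² = -14/3 - 1*10609 = -14/3 - 10609 = -31841/3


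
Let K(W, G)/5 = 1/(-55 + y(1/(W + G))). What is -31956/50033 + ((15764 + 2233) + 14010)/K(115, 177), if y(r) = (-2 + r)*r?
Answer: -7510773791713713/21330068560 ≈ -3.5212e+5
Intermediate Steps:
y(r) = r*(-2 + r)
K(W, G) = 5/(-55 + (-2 + 1/(G + W))/(G + W)) (K(W, G) = 5/(-55 + (-2 + 1/(W + G))/(W + G)) = 5/(-55 + (-2 + 1/(G + W))/(G + W)))
-31956/50033 + ((15764 + 2233) + 14010)/K(115, 177) = -31956/50033 + ((15764 + 2233) + 14010)/((-5*(177 + 115)**2/(-1 + 2*177 + 2*115 + 55*(177 + 115)**2))) = -31956*1/50033 + (17997 + 14010)/((-5*292**2/(-1 + 354 + 230 + 55*292**2))) = -31956/50033 + 32007/((-5*85264/(-1 + 354 + 230 + 55*85264))) = -31956/50033 + 32007/((-5*85264/(-1 + 354 + 230 + 4689520))) = -31956/50033 + 32007/((-5*85264/4690103)) = -31956/50033 + 32007/((-5*85264*1/4690103)) = -31956/50033 + 32007/(-426320/4690103) = -31956/50033 + 32007*(-4690103/426320) = -31956/50033 - 150116126721/426320 = -7510773791713713/21330068560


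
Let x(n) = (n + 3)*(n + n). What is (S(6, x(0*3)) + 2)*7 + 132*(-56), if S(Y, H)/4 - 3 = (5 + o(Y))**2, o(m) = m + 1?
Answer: -3262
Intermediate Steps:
o(m) = 1 + m
x(n) = 2*n*(3 + n) (x(n) = (3 + n)*(2*n) = 2*n*(3 + n))
S(Y, H) = 12 + 4*(6 + Y)**2 (S(Y, H) = 12 + 4*(5 + (1 + Y))**2 = 12 + 4*(6 + Y)**2)
(S(6, x(0*3)) + 2)*7 + 132*(-56) = ((12 + 4*(6 + 6)**2) + 2)*7 + 132*(-56) = ((12 + 4*12**2) + 2)*7 - 7392 = ((12 + 4*144) + 2)*7 - 7392 = ((12 + 576) + 2)*7 - 7392 = (588 + 2)*7 - 7392 = 590*7 - 7392 = 4130 - 7392 = -3262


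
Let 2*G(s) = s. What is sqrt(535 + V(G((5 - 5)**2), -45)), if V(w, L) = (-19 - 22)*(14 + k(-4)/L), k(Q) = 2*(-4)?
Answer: I*sqrt(10415)/15 ≈ 6.8036*I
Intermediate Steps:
k(Q) = -8
G(s) = s/2
V(w, L) = -574 + 328/L (V(w, L) = (-19 - 22)*(14 - 8/L) = -41*(14 - 8/L) = -574 + 328/L)
sqrt(535 + V(G((5 - 5)**2), -45)) = sqrt(535 + (-574 + 328/(-45))) = sqrt(535 + (-574 + 328*(-1/45))) = sqrt(535 + (-574 - 328/45)) = sqrt(535 - 26158/45) = sqrt(-2083/45) = I*sqrt(10415)/15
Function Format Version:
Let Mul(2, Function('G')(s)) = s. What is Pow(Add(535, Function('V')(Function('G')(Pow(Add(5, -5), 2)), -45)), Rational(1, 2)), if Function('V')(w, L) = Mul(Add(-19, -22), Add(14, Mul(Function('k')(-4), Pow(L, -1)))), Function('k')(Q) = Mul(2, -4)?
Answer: Mul(Rational(1, 15), I, Pow(10415, Rational(1, 2))) ≈ Mul(6.8036, I)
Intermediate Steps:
Function('k')(Q) = -8
Function('G')(s) = Mul(Rational(1, 2), s)
Function('V')(w, L) = Add(-574, Mul(328, Pow(L, -1))) (Function('V')(w, L) = Mul(Add(-19, -22), Add(14, Mul(-8, Pow(L, -1)))) = Mul(-41, Add(14, Mul(-8, Pow(L, -1)))) = Add(-574, Mul(328, Pow(L, -1))))
Pow(Add(535, Function('V')(Function('G')(Pow(Add(5, -5), 2)), -45)), Rational(1, 2)) = Pow(Add(535, Add(-574, Mul(328, Pow(-45, -1)))), Rational(1, 2)) = Pow(Add(535, Add(-574, Mul(328, Rational(-1, 45)))), Rational(1, 2)) = Pow(Add(535, Add(-574, Rational(-328, 45))), Rational(1, 2)) = Pow(Add(535, Rational(-26158, 45)), Rational(1, 2)) = Pow(Rational(-2083, 45), Rational(1, 2)) = Mul(Rational(1, 15), I, Pow(10415, Rational(1, 2)))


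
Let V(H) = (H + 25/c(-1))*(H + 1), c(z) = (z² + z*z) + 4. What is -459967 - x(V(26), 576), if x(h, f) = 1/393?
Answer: -180767032/393 ≈ -4.5997e+5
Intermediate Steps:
c(z) = 4 + 2*z² (c(z) = (z² + z²) + 4 = 2*z² + 4 = 4 + 2*z²)
V(H) = (1 + H)*(25/6 + H) (V(H) = (H + 25/(4 + 2*(-1)²))*(H + 1) = (H + 25/(4 + 2*1))*(1 + H) = (H + 25/(4 + 2))*(1 + H) = (H + 25/6)*(1 + H) = (25/6 + H)*(1 + H) = (1 + H)*(25/6 + H))
x(h, f) = 1/393
-459967 - x(V(26), 576) = -459967 - 1*1/393 = -459967 - 1/393 = -180767032/393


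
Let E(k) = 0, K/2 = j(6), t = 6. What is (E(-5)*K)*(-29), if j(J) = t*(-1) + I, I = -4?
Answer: 0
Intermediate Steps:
j(J) = -10 (j(J) = 6*(-1) - 4 = -6 - 4 = -10)
K = -20 (K = 2*(-10) = -20)
(E(-5)*K)*(-29) = (0*(-20))*(-29) = 0*(-29) = 0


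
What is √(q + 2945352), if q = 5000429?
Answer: √7945781 ≈ 2818.8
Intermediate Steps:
√(q + 2945352) = √(5000429 + 2945352) = √7945781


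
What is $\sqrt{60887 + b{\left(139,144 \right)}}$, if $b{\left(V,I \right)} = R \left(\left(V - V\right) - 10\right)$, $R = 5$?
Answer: $\sqrt{60837} \approx 246.65$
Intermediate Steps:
$b{\left(V,I \right)} = -50$ ($b{\left(V,I \right)} = 5 \left(\left(V - V\right) - 10\right) = 5 \left(0 - 10\right) = 5 \left(-10\right) = -50$)
$\sqrt{60887 + b{\left(139,144 \right)}} = \sqrt{60887 - 50} = \sqrt{60837}$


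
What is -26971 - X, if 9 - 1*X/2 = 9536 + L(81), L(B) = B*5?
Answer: -7107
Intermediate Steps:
L(B) = 5*B
X = -19864 (X = 18 - 2*(9536 + 5*81) = 18 - 2*(9536 + 405) = 18 - 2*9941 = 18 - 19882 = -19864)
-26971 - X = -26971 - 1*(-19864) = -26971 + 19864 = -7107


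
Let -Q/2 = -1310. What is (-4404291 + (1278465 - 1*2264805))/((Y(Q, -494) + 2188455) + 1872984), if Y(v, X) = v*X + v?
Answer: -5390631/2769779 ≈ -1.9462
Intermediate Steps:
Q = 2620 (Q = -2*(-1310) = 2620)
Y(v, X) = v + X*v (Y(v, X) = X*v + v = v + X*v)
(-4404291 + (1278465 - 1*2264805))/((Y(Q, -494) + 2188455) + 1872984) = (-4404291 + (1278465 - 1*2264805))/((2620*(1 - 494) + 2188455) + 1872984) = (-4404291 + (1278465 - 2264805))/((2620*(-493) + 2188455) + 1872984) = (-4404291 - 986340)/((-1291660 + 2188455) + 1872984) = -5390631/(896795 + 1872984) = -5390631/2769779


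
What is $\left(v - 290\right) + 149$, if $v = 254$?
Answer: $113$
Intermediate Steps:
$\left(v - 290\right) + 149 = \left(254 - 290\right) + 149 = -36 + 149 = 113$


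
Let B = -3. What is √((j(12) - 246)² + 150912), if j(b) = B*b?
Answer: 6*√6401 ≈ 480.04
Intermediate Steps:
j(b) = -3*b
√((j(12) - 246)² + 150912) = √((-3*12 - 246)² + 150912) = √((-36 - 246)² + 150912) = √((-282)² + 150912) = √(79524 + 150912) = √230436 = 6*√6401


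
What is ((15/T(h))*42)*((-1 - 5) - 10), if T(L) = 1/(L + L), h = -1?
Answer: 20160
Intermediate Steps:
T(L) = 1/(2*L)
((15/T(h))*42)*((-1 - 5) - 10) = ((15/(((½)/(-1))))*42)*((-1 - 5) - 10) = ((15/(((½)*(-1))))*42)*(-6 - 10) = ((15/(-½))*42)*(-16) = ((15*(-2))*42)*(-16) = -30*42*(-16) = -1260*(-16) = 20160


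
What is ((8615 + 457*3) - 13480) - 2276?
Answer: -5770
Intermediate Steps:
((8615 + 457*3) - 13480) - 2276 = ((8615 + 1371) - 13480) - 2276 = (9986 - 13480) - 2276 = -3494 - 2276 = -5770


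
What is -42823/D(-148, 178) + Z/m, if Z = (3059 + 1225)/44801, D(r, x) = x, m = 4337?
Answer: -8320591085599/34585744786 ≈ -240.58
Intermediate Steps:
Z = 4284/44801 (Z = 4284*(1/44801) = 4284/44801 ≈ 0.095623)
-42823/D(-148, 178) + Z/m = -42823/178 + (4284/44801)/4337 = -42823*1/178 + (4284/44801)*(1/4337) = -42823/178 + 4284/194301937 = -8320591085599/34585744786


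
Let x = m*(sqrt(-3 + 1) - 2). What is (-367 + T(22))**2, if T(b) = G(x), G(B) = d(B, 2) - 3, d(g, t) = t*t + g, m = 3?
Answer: 138366 - 2232*I*sqrt(2) ≈ 1.3837e+5 - 3156.5*I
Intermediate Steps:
x = -6 + 3*I*sqrt(2) (x = 3*(sqrt(-3 + 1) - 2) = 3*(sqrt(-2) - 2) = 3*(I*sqrt(2) - 2) = 3*(-2 + I*sqrt(2)) = -6 + 3*I*sqrt(2) ≈ -6.0 + 4.2426*I)
d(g, t) = g + t**2 (d(g, t) = t**2 + g = g + t**2)
G(B) = 1 + B (G(B) = (B + 2**2) - 3 = (B + 4) - 3 = (4 + B) - 3 = 1 + B)
T(b) = -5 + 3*I*sqrt(2) (T(b) = 1 + (-6 + 3*I*sqrt(2)) = -5 + 3*I*sqrt(2))
(-367 + T(22))**2 = (-367 + (-5 + 3*I*sqrt(2)))**2 = (-372 + 3*I*sqrt(2))**2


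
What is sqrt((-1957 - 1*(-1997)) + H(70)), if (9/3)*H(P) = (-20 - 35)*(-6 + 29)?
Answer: I*sqrt(3435)/3 ≈ 19.536*I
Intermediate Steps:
H(P) = -1265/3 (H(P) = ((-20 - 35)*(-6 + 29))/3 = (-55*23)/3 = (1/3)*(-1265) = -1265/3)
sqrt((-1957 - 1*(-1997)) + H(70)) = sqrt((-1957 - 1*(-1997)) - 1265/3) = sqrt((-1957 + 1997) - 1265/3) = sqrt(40 - 1265/3) = sqrt(-1145/3) = I*sqrt(3435)/3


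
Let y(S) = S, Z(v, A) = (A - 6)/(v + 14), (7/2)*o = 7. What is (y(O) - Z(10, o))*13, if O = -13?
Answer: -1001/6 ≈ -166.83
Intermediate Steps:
o = 2 (o = (2/7)*7 = 2)
Z(v, A) = (-6 + A)/(14 + v)
(y(O) - Z(10, o))*13 = (-13 - (-6 + 2)/(14 + 10))*13 = (-13 - (-4)/24)*13 = (-13 - 1*(-⅙))*13 = (-13 + ⅙)*13 = -77/6*13 = -1001/6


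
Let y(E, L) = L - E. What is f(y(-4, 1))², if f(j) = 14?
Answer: 196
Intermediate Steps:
f(y(-4, 1))² = 14² = 196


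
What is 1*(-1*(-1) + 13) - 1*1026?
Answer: -1012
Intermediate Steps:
1*(-1*(-1) + 13) - 1*1026 = 1*(1 + 13) - 1026 = 1*14 - 1026 = 14 - 1026 = -1012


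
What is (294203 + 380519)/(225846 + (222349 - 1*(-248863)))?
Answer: 337361/348529 ≈ 0.96796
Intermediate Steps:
(294203 + 380519)/(225846 + (222349 - 1*(-248863))) = 674722/(225846 + (222349 + 248863)) = 674722/(225846 + 471212) = 674722/697058 = 674722*(1/697058) = 337361/348529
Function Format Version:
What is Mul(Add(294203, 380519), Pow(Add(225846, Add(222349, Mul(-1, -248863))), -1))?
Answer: Rational(337361, 348529) ≈ 0.96796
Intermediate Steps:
Mul(Add(294203, 380519), Pow(Add(225846, Add(222349, Mul(-1, -248863))), -1)) = Mul(674722, Pow(Add(225846, Add(222349, 248863)), -1)) = Mul(674722, Pow(Add(225846, 471212), -1)) = Mul(674722, Pow(697058, -1)) = Mul(674722, Rational(1, 697058)) = Rational(337361, 348529)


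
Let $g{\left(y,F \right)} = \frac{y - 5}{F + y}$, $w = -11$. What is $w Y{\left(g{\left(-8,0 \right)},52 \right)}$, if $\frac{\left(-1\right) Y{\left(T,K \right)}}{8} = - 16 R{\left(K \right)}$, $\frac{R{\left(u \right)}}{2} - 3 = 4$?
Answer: $-19712$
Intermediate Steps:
$R{\left(u \right)} = 14$ ($R{\left(u \right)} = 6 + 2 \cdot 4 = 6 + 8 = 14$)
$g{\left(y,F \right)} = \frac{-5 + y}{F + y}$
$Y{\left(T,K \right)} = 1792$ ($Y{\left(T,K \right)} = - 8 \left(\left(-16\right) 14\right) = \left(-8\right) \left(-224\right) = 1792$)
$w Y{\left(g{\left(-8,0 \right)},52 \right)} = \left(-11\right) 1792 = -19712$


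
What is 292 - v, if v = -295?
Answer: 587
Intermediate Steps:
292 - v = 292 - 1*(-295) = 292 + 295 = 587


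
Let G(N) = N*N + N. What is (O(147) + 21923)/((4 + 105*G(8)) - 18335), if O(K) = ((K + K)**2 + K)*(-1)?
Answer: 64660/10771 ≈ 6.0032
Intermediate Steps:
G(N) = N + N**2 (G(N) = N**2 + N = N + N**2)
O(K) = -K - 4*K**2 (O(K) = ((2*K)**2 + K)*(-1) = (4*K**2 + K)*(-1) = (K + 4*K**2)*(-1) = -K - 4*K**2)
(O(147) + 21923)/((4 + 105*G(8)) - 18335) = (-1*147*(1 + 4*147) + 21923)/((4 + 105*(8*(1 + 8))) - 18335) = (-1*147*(1 + 588) + 21923)/((4 + 105*(8*9)) - 18335) = (-1*147*589 + 21923)/((4 + 105*72) - 18335) = (-86583 + 21923)/((4 + 7560) - 18335) = -64660/(7564 - 18335) = -64660/(-10771) = -64660*(-1/10771) = 64660/10771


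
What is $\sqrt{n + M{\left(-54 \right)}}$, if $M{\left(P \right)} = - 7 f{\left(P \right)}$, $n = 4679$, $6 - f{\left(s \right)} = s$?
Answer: $\sqrt{4259} \approx 65.261$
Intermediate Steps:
$f{\left(s \right)} = 6 - s$
$M{\left(P \right)} = -42 + 7 P$ ($M{\left(P \right)} = - 7 \left(6 - P\right) = -42 + 7 P$)
$\sqrt{n + M{\left(-54 \right)}} = \sqrt{4679 + \left(-42 + 7 \left(-54\right)\right)} = \sqrt{4679 - 420} = \sqrt{4259}$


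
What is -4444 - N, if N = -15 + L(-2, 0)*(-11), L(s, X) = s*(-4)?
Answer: -4341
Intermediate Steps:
L(s, X) = -4*s
N = -103 (N = -15 - 4*(-2)*(-11) = -15 + 8*(-11) = -15 - 88 = -103)
-4444 - N = -4444 - 1*(-103) = -4444 + 103 = -4341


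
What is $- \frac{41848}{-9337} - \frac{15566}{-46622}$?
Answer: $\frac{1048188599}{217654807} \approx 4.8158$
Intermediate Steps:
$- \frac{41848}{-9337} - \frac{15566}{-46622} = \left(-41848\right) \left(- \frac{1}{9337}\right) - - \frac{7783}{23311} = \frac{41848}{9337} + \frac{7783}{23311} = \frac{1048188599}{217654807}$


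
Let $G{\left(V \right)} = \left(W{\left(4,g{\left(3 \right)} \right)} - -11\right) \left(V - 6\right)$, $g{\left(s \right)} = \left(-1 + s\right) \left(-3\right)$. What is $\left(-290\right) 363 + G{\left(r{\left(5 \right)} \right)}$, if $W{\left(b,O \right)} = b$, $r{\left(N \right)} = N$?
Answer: $-105285$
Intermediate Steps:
$g{\left(s \right)} = 3 - 3 s$
$G{\left(V \right)} = -90 + 15 V$ ($G{\left(V \right)} = \left(4 - -11\right) \left(V - 6\right) = \left(4 + 11\right) \left(-6 + V\right) = 15 \left(-6 + V\right) = -90 + 15 V$)
$\left(-290\right) 363 + G{\left(r{\left(5 \right)} \right)} = \left(-290\right) 363 + \left(-90 + 15 \cdot 5\right) = -105270 + \left(-90 + 75\right) = -105270 - 15 = -105285$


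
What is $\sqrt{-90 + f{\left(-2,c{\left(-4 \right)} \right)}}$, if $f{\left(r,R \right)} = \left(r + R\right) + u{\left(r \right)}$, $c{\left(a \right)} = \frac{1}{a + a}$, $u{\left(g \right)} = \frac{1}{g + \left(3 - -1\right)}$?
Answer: $\frac{i \sqrt{1466}}{4} \approx 9.5721 i$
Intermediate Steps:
$u{\left(g \right)} = \frac{1}{4 + g}$ ($u{\left(g \right)} = \frac{1}{g + \left(3 + 1\right)} = \frac{1}{g + 4} = \frac{1}{4 + g}$)
$c{\left(a \right)} = \frac{1}{2 a}$
$f{\left(r,R \right)} = R + r + \frac{1}{4 + r}$ ($f{\left(r,R \right)} = \left(r + R\right) + \frac{1}{4 + r} = \left(R + r\right) + \frac{1}{4 + r} = R + r + \frac{1}{4 + r}$)
$\sqrt{-90 + f{\left(-2,c{\left(-4 \right)} \right)}} = \sqrt{-90 + \frac{1 + \left(4 - 2\right) \left(\frac{1}{2 \left(-4\right)} - 2\right)}{4 - 2}} = \sqrt{-90 + \frac{1 + 2 \left(\frac{1}{2} \left(- \frac{1}{4}\right) - 2\right)}{2}} = \sqrt{-90 + \frac{1 + 2 \left(- \frac{1}{8} - 2\right)}{2}} = \sqrt{-90 + \frac{1 + 2 \left(- \frac{17}{8}\right)}{2}} = \sqrt{-90 + \frac{1 - \frac{17}{4}}{2}} = \sqrt{-90 + \frac{1}{2} \left(- \frac{13}{4}\right)} = \sqrt{-90 - \frac{13}{8}} = \sqrt{- \frac{733}{8}} = \frac{i \sqrt{1466}}{4}$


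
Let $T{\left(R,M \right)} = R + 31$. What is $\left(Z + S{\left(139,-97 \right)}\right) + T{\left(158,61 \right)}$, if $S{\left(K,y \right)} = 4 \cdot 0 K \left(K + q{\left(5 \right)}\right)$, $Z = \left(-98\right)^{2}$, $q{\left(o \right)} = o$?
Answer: $9793$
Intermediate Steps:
$T{\left(R,M \right)} = 31 + R$
$Z = 9604$
$S{\left(K,y \right)} = 0$ ($S{\left(K,y \right)} = 4 \cdot 0 K \left(K + 5\right) = 4 \cdot 0 \left(5 + K\right) = 0 \left(5 + K\right) = 0$)
$\left(Z + S{\left(139,-97 \right)}\right) + T{\left(158,61 \right)} = \left(9604 + 0\right) + \left(31 + 158\right) = 9604 + 189 = 9793$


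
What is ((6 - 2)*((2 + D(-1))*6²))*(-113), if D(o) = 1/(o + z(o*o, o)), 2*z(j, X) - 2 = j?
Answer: -65088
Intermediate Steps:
z(j, X) = 1 + j/2
D(o) = 1/(1 + o + o²/2) (D(o) = 1/(o + (1 + (o*o)/2)) = 1/(o + (1 + o²/2)) = 1/(1 + o + o²/2))
((6 - 2)*((2 + D(-1))*6²))*(-113) = ((6 - 2)*((2 + 2/(2 + (-1)² + 2*(-1)))*6²))*(-113) = (4*((2 + 2/(2 + 1 - 2))*36))*(-113) = (4*((2 + 2/1)*36))*(-113) = (4*((2 + 2*1)*36))*(-113) = (4*((2 + 2)*36))*(-113) = (4*(4*36))*(-113) = (4*144)*(-113) = 576*(-113) = -65088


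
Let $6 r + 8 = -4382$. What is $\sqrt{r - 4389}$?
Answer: $\frac{i \sqrt{46086}}{3} \approx 71.559 i$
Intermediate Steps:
$r = - \frac{2195}{3}$ ($r = - \frac{4}{3} + \frac{1}{6} \left(-4382\right) = - \frac{4}{3} - \frac{2191}{3} = - \frac{2195}{3} \approx -731.67$)
$\sqrt{r - 4389} = \sqrt{- \frac{2195}{3} - 4389} = \sqrt{- \frac{15362}{3}} = \frac{i \sqrt{46086}}{3}$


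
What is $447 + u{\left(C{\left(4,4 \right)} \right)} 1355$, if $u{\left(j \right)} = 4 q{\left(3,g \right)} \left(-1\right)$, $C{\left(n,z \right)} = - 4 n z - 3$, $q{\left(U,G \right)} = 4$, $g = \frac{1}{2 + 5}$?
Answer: $-21233$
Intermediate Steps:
$g = \frac{1}{7} \approx 0.14286$
$C{\left(n,z \right)} = -3 - 4 n z$ ($C{\left(n,z \right)} = - 4 n z - 3 = -3 - 4 n z$)
$u{\left(j \right)} = -16$ ($u{\left(j \right)} = 4 \cdot 4 \left(-1\right) = 16 \left(-1\right) = -16$)
$447 + u{\left(C{\left(4,4 \right)} \right)} 1355 = 447 - 21680 = -21233$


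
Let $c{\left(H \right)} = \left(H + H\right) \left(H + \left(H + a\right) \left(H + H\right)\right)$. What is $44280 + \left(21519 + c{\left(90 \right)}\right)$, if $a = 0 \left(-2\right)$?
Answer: $2997999$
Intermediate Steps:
$a = 0$
$c{\left(H \right)} = 2 H \left(H + 2 H^{2}\right)$ ($c{\left(H \right)} = \left(H + H\right) \left(H + \left(H + 0\right) \left(H + H\right)\right) = 2 H \left(H + H 2 H\right) = 2 H \left(H + 2 H^{2}\right)$)
$44280 + \left(21519 + c{\left(90 \right)}\right) = 44280 + \left(21519 + 90^{2} \left(2 + 4 \cdot 90\right)\right) = 44280 + \left(21519 + 8100 \left(2 + 360\right)\right) = 44280 + \left(21519 + 8100 \cdot 362\right) = 44280 + \left(21519 + 2932200\right) = 44280 + 2953719 = 2997999$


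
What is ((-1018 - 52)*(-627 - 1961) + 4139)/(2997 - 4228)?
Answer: -2773299/1231 ≈ -2252.9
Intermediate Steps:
((-1018 - 52)*(-627 - 1961) + 4139)/(2997 - 4228) = (-1070*(-2588) + 4139)/(-1231) = (2769160 + 4139)*(-1/1231) = 2773299*(-1/1231) = -2773299/1231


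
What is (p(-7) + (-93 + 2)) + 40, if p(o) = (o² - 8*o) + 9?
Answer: 63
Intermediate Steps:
p(o) = 9 + o² - 8*o
(p(-7) + (-93 + 2)) + 40 = ((9 + (-7)² - 8*(-7)) + (-93 + 2)) + 40 = ((9 + 49 + 56) - 91) + 40 = (114 - 91) + 40 = 23 + 40 = 63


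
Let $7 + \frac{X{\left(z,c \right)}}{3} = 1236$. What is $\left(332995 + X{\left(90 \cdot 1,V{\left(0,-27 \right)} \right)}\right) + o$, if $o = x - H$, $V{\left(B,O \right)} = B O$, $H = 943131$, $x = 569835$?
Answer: $-36614$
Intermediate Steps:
$X{\left(z,c \right)} = 3687$ ($X{\left(z,c \right)} = -21 + 3 \cdot 1236 = -21 + 3708 = 3687$)
$o = -373296$ ($o = 569835 - 943131 = -373296$)
$\left(332995 + X{\left(90 \cdot 1,V{\left(0,-27 \right)} \right)}\right) + o = \left(332995 + 3687\right) - 373296 = 336682 - 373296 = -36614$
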